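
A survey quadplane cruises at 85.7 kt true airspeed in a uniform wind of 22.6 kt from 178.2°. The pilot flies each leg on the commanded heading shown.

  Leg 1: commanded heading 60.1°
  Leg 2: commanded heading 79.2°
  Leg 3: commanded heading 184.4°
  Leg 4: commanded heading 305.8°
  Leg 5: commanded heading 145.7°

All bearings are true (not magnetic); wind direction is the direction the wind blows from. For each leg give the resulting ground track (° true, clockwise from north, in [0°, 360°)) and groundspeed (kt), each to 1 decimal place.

Leg 1: heading 60.1°; drift -11.7° → track 48.4°, groundspeed 98.4 kt
Leg 2: heading 79.2°; drift -14.0° → track 65.2°, groundspeed 92.0 kt
Leg 3: heading 184.4°; drift +2.2° → track 186.6°, groundspeed 63.3 kt
Leg 4: heading 305.8°; drift +10.2° → track 316.0°, groundspeed 101.1 kt
Leg 5: heading 145.7°; drift -10.3° → track 135.4°, groundspeed 67.7 kt

Leg 1: track=48.4°, groundspeed=98.4 kt
Leg 2: track=65.2°, groundspeed=92.0 kt
Leg 3: track=186.6°, groundspeed=63.3 kt
Leg 4: track=316.0°, groundspeed=101.1 kt
Leg 5: track=135.4°, groundspeed=67.7 kt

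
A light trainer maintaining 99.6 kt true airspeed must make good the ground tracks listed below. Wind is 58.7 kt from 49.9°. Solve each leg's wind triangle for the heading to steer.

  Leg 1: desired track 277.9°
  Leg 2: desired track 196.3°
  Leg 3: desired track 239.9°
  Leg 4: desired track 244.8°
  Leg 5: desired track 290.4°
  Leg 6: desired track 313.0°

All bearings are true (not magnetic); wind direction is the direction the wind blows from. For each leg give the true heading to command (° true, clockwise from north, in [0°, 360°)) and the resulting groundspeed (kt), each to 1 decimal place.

Leg 1: desired track 277.9°; wind correction +26.0° → command heading 303.9°, groundspeed 128.8 kt
Leg 2: desired track 196.3°; wind correction -19.0° → command heading 177.3°, groundspeed 143.0 kt
Leg 3: desired track 239.9°; wind correction +5.9° → command heading 245.8°, groundspeed 156.9 kt
Leg 4: desired track 244.8°; wind correction +8.7° → command heading 253.5°, groundspeed 155.2 kt
Leg 5: desired track 290.4°; wind correction +30.9° → command heading 321.3°, groundspeed 114.4 kt
Leg 6: desired track 313.0°; wind correction +35.8° → command heading 348.8°, groundspeed 87.8 kt

Leg 1: heading=303.9°, groundspeed=128.8 kt
Leg 2: heading=177.3°, groundspeed=143.0 kt
Leg 3: heading=245.8°, groundspeed=156.9 kt
Leg 4: heading=253.5°, groundspeed=155.2 kt
Leg 5: heading=321.3°, groundspeed=114.4 kt
Leg 6: heading=348.8°, groundspeed=87.8 kt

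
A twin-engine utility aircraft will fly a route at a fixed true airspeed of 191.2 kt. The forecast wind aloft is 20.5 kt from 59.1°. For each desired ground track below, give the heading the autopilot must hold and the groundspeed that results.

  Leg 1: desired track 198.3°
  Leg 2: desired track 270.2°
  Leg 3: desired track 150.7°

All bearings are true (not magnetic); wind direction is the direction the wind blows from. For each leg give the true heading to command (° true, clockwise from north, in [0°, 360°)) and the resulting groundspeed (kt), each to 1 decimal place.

Leg 1: desired track 198.3°; wind correction -4.0° → command heading 194.3°, groundspeed 206.2 kt
Leg 2: desired track 270.2°; wind correction +3.2° → command heading 273.4°, groundspeed 208.5 kt
Leg 3: desired track 150.7°; wind correction -6.2° → command heading 144.5°, groundspeed 190.7 kt

Leg 1: heading=194.3°, groundspeed=206.2 kt
Leg 2: heading=273.4°, groundspeed=208.5 kt
Leg 3: heading=144.5°, groundspeed=190.7 kt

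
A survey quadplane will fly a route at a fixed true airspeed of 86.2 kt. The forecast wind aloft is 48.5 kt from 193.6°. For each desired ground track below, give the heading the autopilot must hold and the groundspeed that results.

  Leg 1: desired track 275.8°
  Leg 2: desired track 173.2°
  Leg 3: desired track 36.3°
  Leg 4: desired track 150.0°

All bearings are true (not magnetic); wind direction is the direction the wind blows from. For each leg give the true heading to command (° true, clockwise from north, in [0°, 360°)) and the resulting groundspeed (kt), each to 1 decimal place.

Leg 1: desired track 275.8°; wind correction -33.9° → command heading 241.9°, groundspeed 65.0 kt
Leg 2: desired track 173.2°; wind correction +11.3° → command heading 184.5°, groundspeed 39.1 kt
Leg 3: desired track 36.3°; wind correction +12.5° → command heading 48.8°, groundspeed 128.9 kt
Leg 4: desired track 150.0°; wind correction +22.8° → command heading 172.8°, groundspeed 44.3 kt

Leg 1: heading=241.9°, groundspeed=65.0 kt
Leg 2: heading=184.5°, groundspeed=39.1 kt
Leg 3: heading=48.8°, groundspeed=128.9 kt
Leg 4: heading=172.8°, groundspeed=44.3 kt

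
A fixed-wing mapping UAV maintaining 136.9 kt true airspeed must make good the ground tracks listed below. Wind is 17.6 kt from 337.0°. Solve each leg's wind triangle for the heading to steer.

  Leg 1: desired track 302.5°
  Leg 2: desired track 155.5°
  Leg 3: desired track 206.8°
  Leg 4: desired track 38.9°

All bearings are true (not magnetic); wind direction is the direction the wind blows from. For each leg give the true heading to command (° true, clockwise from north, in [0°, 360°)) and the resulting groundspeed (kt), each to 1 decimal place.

Leg 1: desired track 302.5°; wind correction +4.2° → command heading 306.7°, groundspeed 122.0 kt
Leg 2: desired track 155.5°; wind correction -0.2° → command heading 155.3°, groundspeed 154.5 kt
Leg 3: desired track 206.8°; wind correction +5.6° → command heading 212.4°, groundspeed 147.6 kt
Leg 4: desired track 38.9°; wind correction -6.5° → command heading 32.4°, groundspeed 127.7 kt

Leg 1: heading=306.7°, groundspeed=122.0 kt
Leg 2: heading=155.3°, groundspeed=154.5 kt
Leg 3: heading=212.4°, groundspeed=147.6 kt
Leg 4: heading=32.4°, groundspeed=127.7 kt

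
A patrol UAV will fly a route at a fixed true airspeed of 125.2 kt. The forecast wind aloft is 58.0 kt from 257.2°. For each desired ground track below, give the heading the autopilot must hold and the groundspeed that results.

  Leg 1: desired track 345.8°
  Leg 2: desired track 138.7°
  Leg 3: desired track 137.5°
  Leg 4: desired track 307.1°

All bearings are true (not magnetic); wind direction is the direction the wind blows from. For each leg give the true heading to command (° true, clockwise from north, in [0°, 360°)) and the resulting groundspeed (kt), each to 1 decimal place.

Leg 1: desired track 345.8°; wind correction -27.6° → command heading 318.2°, groundspeed 109.5 kt
Leg 2: desired track 138.7°; wind correction +24.0° → command heading 162.7°, groundspeed 142.0 kt
Leg 3: desired track 137.5°; wind correction +23.7° → command heading 161.2°, groundspeed 143.4 kt
Leg 4: desired track 307.1°; wind correction -20.8° → command heading 286.3°, groundspeed 79.7 kt

Leg 1: heading=318.2°, groundspeed=109.5 kt
Leg 2: heading=162.7°, groundspeed=142.0 kt
Leg 3: heading=161.2°, groundspeed=143.4 kt
Leg 4: heading=286.3°, groundspeed=79.7 kt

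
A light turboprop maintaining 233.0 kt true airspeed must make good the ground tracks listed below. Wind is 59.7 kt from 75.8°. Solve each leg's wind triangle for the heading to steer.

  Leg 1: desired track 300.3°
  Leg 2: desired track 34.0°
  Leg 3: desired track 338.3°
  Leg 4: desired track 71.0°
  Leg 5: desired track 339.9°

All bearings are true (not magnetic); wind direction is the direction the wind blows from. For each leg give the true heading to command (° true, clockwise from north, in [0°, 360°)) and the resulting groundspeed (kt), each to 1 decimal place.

Leg 1: desired track 300.3°; wind correction +10.3° → command heading 310.6°, groundspeed 271.8 kt
Leg 2: desired track 34.0°; wind correction +9.8° → command heading 43.8°, groundspeed 185.1 kt
Leg 3: desired track 338.3°; wind correction +14.7° → command heading 353.0°, groundspeed 233.1 kt
Leg 4: desired track 71.0°; wind correction +1.2° → command heading 72.2°, groundspeed 173.5 kt
Leg 5: desired track 339.9°; wind correction +14.8° → command heading 354.7°, groundspeed 231.4 kt

Leg 1: heading=310.6°, groundspeed=271.8 kt
Leg 2: heading=43.8°, groundspeed=185.1 kt
Leg 3: heading=353.0°, groundspeed=233.1 kt
Leg 4: heading=72.2°, groundspeed=173.5 kt
Leg 5: heading=354.7°, groundspeed=231.4 kt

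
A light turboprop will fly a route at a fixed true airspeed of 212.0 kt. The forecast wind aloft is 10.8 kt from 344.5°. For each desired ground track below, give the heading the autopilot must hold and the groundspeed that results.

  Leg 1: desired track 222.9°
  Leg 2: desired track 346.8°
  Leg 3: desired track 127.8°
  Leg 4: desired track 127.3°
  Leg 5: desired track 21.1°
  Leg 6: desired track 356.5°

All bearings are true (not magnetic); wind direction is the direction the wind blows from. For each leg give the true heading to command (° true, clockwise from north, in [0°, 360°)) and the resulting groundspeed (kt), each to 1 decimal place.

Leg 1: desired track 222.9°; wind correction +2.5° → command heading 225.4°, groundspeed 217.5 kt
Leg 2: desired track 346.8°; wind correction -0.1° → command heading 346.7°, groundspeed 201.2 kt
Leg 3: desired track 127.8°; wind correction -1.7° → command heading 126.1°, groundspeed 220.6 kt
Leg 4: desired track 127.3°; wind correction -1.8° → command heading 125.5°, groundspeed 220.5 kt
Leg 5: desired track 21.1°; wind correction -1.7° → command heading 19.4°, groundspeed 203.2 kt
Leg 6: desired track 356.5°; wind correction -0.6° → command heading 355.9°, groundspeed 201.4 kt

Leg 1: heading=225.4°, groundspeed=217.5 kt
Leg 2: heading=346.7°, groundspeed=201.2 kt
Leg 3: heading=126.1°, groundspeed=220.6 kt
Leg 4: heading=125.5°, groundspeed=220.5 kt
Leg 5: heading=19.4°, groundspeed=203.2 kt
Leg 6: heading=355.9°, groundspeed=201.4 kt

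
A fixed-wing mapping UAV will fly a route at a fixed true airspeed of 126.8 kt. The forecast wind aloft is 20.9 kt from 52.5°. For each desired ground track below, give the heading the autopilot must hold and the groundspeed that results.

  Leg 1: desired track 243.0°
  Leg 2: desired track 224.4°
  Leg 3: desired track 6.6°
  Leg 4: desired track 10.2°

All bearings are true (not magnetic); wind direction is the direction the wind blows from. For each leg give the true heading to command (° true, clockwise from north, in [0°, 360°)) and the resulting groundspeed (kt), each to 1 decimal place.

Leg 1: heading=244.7°, groundspeed=147.3 kt
Leg 2: heading=223.1°, groundspeed=147.5 kt
Leg 3: heading=13.4°, groundspeed=111.4 kt
Leg 4: heading=16.6°, groundspeed=110.6 kt

Leg 1: desired track 243.0°; wind correction +1.7° → command heading 244.7°, groundspeed 147.3 kt
Leg 2: desired track 224.4°; wind correction -1.3° → command heading 223.1°, groundspeed 147.5 kt
Leg 3: desired track 6.6°; wind correction +6.8° → command heading 13.4°, groundspeed 111.4 kt
Leg 4: desired track 10.2°; wind correction +6.4° → command heading 16.6°, groundspeed 110.6 kt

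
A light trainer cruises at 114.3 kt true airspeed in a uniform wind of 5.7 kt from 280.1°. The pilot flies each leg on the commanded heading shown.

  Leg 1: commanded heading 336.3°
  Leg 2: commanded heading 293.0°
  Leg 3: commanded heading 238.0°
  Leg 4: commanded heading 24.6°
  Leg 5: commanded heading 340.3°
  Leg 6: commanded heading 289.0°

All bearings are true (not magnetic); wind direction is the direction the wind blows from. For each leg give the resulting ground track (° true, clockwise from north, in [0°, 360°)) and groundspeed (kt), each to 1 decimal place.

Leg 1: track=338.7°, groundspeed=111.2 kt
Leg 2: track=293.7°, groundspeed=108.8 kt
Leg 3: track=236.0°, groundspeed=110.1 kt
Leg 4: track=27.3°, groundspeed=115.9 kt
Leg 5: track=342.8°, groundspeed=111.6 kt
Leg 6: track=289.5°, groundspeed=108.7 kt

Leg 1: heading 336.3°; drift +2.4° → track 338.7°, groundspeed 111.2 kt
Leg 2: heading 293.0°; drift +0.7° → track 293.7°, groundspeed 108.8 kt
Leg 3: heading 238.0°; drift -2.0° → track 236.0°, groundspeed 110.1 kt
Leg 4: heading 24.6°; drift +2.7° → track 27.3°, groundspeed 115.9 kt
Leg 5: heading 340.3°; drift +2.5° → track 342.8°, groundspeed 111.6 kt
Leg 6: heading 289.0°; drift +0.5° → track 289.5°, groundspeed 108.7 kt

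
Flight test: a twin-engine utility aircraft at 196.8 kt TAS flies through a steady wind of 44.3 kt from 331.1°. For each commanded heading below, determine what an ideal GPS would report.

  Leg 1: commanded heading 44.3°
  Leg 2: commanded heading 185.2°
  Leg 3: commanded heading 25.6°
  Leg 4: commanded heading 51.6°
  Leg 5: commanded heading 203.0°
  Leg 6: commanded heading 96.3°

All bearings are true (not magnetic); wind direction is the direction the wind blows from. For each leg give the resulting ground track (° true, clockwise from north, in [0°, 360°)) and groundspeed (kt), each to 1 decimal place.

Leg 1: track=57.3°, groundspeed=188.8 kt
Leg 2: track=179.1°, groundspeed=234.8 kt
Leg 3: track=37.5°, groundspeed=174.8 kt
Leg 4: track=64.6°, groundspeed=194.5 kt
Leg 5: track=194.2°, groundspeed=226.8 kt
Leg 6: track=105.5°, groundspeed=225.3 kt

Leg 1: heading 44.3°; drift +13.0° → track 57.3°, groundspeed 188.8 kt
Leg 2: heading 185.2°; drift -6.1° → track 179.1°, groundspeed 234.8 kt
Leg 3: heading 25.6°; drift +11.9° → track 37.5°, groundspeed 174.8 kt
Leg 4: heading 51.6°; drift +13.0° → track 64.6°, groundspeed 194.5 kt
Leg 5: heading 203.0°; drift -8.8° → track 194.2°, groundspeed 226.8 kt
Leg 6: heading 96.3°; drift +9.2° → track 105.5°, groundspeed 225.3 kt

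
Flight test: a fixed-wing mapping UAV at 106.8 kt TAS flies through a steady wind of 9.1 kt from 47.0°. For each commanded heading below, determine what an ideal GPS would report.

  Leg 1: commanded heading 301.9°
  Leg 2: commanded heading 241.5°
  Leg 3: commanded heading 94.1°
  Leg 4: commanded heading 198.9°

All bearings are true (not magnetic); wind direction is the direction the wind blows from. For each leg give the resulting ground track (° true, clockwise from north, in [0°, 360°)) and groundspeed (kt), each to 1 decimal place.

Leg 1: track=297.3°, groundspeed=109.5 kt
Leg 2: track=240.4°, groundspeed=115.6 kt
Leg 3: track=97.9°, groundspeed=100.8 kt
Leg 4: track=201.0°, groundspeed=114.9 kt

Leg 1: heading 301.9°; drift -4.6° → track 297.3°, groundspeed 109.5 kt
Leg 2: heading 241.5°; drift -1.1° → track 240.4°, groundspeed 115.6 kt
Leg 3: heading 94.1°; drift +3.8° → track 97.9°, groundspeed 100.8 kt
Leg 4: heading 198.9°; drift +2.1° → track 201.0°, groundspeed 114.9 kt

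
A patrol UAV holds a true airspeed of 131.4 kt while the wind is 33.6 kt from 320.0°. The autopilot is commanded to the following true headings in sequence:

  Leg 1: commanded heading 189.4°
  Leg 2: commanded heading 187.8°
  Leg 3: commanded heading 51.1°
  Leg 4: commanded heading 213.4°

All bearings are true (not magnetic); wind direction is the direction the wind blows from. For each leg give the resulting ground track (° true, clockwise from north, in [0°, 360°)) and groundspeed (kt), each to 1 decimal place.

Leg 1: heading 189.4°; drift -9.5° → track 179.9°, groundspeed 155.4 kt
Leg 2: heading 187.8°; drift -9.2° → track 178.6°, groundspeed 156.0 kt
Leg 3: heading 51.1°; drift +14.3° → track 65.4°, groundspeed 136.3 kt
Leg 4: heading 213.4°; drift -12.9° → track 200.5°, groundspeed 144.6 kt

Leg 1: track=179.9°, groundspeed=155.4 kt
Leg 2: track=178.6°, groundspeed=156.0 kt
Leg 3: track=65.4°, groundspeed=136.3 kt
Leg 4: track=200.5°, groundspeed=144.6 kt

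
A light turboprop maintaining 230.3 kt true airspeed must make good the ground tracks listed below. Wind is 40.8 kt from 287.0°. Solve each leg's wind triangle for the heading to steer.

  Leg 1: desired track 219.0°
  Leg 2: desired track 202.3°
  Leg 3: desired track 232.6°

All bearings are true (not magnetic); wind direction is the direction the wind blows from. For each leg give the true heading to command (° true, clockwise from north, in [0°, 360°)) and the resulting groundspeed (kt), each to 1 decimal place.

Leg 1: desired track 219.0°; wind correction +9.5° → command heading 228.5°, groundspeed 211.9 kt
Leg 2: desired track 202.3°; wind correction +10.2° → command heading 212.5°, groundspeed 222.9 kt
Leg 3: desired track 232.6°; wind correction +8.3° → command heading 240.9°, groundspeed 204.1 kt

Leg 1: heading=228.5°, groundspeed=211.9 kt
Leg 2: heading=212.5°, groundspeed=222.9 kt
Leg 3: heading=240.9°, groundspeed=204.1 kt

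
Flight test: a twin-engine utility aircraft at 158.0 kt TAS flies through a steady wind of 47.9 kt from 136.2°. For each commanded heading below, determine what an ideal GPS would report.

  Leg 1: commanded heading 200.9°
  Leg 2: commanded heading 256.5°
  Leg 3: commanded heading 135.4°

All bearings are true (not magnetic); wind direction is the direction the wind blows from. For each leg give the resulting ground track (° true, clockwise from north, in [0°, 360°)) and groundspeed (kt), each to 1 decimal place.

Leg 1: track=218.4°, groundspeed=144.2 kt
Leg 2: track=269.3°, groundspeed=186.8 kt
Leg 3: track=135.1°, groundspeed=110.1 kt

Leg 1: heading 200.9°; drift +17.5° → track 218.4°, groundspeed 144.2 kt
Leg 2: heading 256.5°; drift +12.8° → track 269.3°, groundspeed 186.8 kt
Leg 3: heading 135.4°; drift -0.3° → track 135.1°, groundspeed 110.1 kt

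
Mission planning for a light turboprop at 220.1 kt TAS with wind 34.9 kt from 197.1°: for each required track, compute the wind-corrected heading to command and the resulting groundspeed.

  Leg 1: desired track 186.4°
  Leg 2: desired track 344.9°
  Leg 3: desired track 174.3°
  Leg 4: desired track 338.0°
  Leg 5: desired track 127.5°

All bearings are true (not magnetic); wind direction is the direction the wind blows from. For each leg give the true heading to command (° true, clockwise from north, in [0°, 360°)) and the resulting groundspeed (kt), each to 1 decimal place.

Leg 1: desired track 186.4°; wind correction +1.7° → command heading 188.1°, groundspeed 185.7 kt
Leg 2: desired track 344.9°; wind correction -4.8° → command heading 340.1°, groundspeed 248.8 kt
Leg 3: desired track 174.3°; wind correction +3.5° → command heading 177.8°, groundspeed 187.5 kt
Leg 4: desired track 338.0°; wind correction -5.7° → command heading 332.3°, groundspeed 246.1 kt
Leg 5: desired track 127.5°; wind correction +8.5° → command heading 136.0°, groundspeed 205.5 kt

Leg 1: heading=188.1°, groundspeed=185.7 kt
Leg 2: heading=340.1°, groundspeed=248.8 kt
Leg 3: heading=177.8°, groundspeed=187.5 kt
Leg 4: heading=332.3°, groundspeed=246.1 kt
Leg 5: heading=136.0°, groundspeed=205.5 kt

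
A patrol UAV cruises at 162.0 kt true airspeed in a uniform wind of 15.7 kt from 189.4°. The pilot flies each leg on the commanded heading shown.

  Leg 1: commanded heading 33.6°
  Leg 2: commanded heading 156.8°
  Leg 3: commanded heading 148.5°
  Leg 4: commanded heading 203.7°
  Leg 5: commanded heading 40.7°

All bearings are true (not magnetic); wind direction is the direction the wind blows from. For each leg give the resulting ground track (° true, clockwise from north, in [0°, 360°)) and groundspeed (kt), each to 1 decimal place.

Leg 1: track=31.5°, groundspeed=176.4 kt
Leg 2: track=153.5°, groundspeed=149.0 kt
Leg 3: track=144.6°, groundspeed=150.5 kt
Leg 4: track=205.2°, groundspeed=146.8 kt
Leg 5: track=38.0°, groundspeed=175.6 kt

Leg 1: heading 33.6°; drift -2.1° → track 31.5°, groundspeed 176.4 kt
Leg 2: heading 156.8°; drift -3.3° → track 153.5°, groundspeed 149.0 kt
Leg 3: heading 148.5°; drift -3.9° → track 144.6°, groundspeed 150.5 kt
Leg 4: heading 203.7°; drift +1.5° → track 205.2°, groundspeed 146.8 kt
Leg 5: heading 40.7°; drift -2.7° → track 38.0°, groundspeed 175.6 kt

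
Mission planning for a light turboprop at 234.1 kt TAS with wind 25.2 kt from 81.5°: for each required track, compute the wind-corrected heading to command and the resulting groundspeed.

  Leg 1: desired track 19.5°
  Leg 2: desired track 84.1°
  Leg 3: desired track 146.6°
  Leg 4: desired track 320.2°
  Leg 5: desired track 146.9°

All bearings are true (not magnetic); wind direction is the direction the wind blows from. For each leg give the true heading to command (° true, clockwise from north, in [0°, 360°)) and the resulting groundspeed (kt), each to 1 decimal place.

Leg 1: heading=25.0°, groundspeed=221.2 kt
Leg 2: heading=83.8°, groundspeed=208.9 kt
Leg 3: heading=141.0°, groundspeed=222.4 kt
Leg 4: heading=325.5°, groundspeed=246.2 kt
Leg 5: heading=141.3°, groundspeed=222.5 kt

Leg 1: desired track 19.5°; wind correction +5.5° → command heading 25.0°, groundspeed 221.2 kt
Leg 2: desired track 84.1°; wind correction -0.3° → command heading 83.8°, groundspeed 208.9 kt
Leg 3: desired track 146.6°; wind correction -5.6° → command heading 141.0°, groundspeed 222.4 kt
Leg 4: desired track 320.2°; wind correction +5.3° → command heading 325.5°, groundspeed 246.2 kt
Leg 5: desired track 146.9°; wind correction -5.6° → command heading 141.3°, groundspeed 222.5 kt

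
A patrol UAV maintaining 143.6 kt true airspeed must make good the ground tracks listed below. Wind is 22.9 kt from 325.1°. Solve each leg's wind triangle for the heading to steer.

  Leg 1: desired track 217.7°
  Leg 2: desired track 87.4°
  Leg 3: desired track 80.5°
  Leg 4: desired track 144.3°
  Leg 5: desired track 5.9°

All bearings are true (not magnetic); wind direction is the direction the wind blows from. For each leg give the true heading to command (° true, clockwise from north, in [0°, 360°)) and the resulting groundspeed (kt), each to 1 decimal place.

Leg 1: heading=226.5°, groundspeed=148.8 kt
Leg 2: heading=79.7°, groundspeed=154.5 kt
Leg 3: heading=72.2°, groundspeed=151.9 kt
Leg 4: heading=144.2°, groundspeed=166.5 kt
Leg 5: heading=359.9°, groundspeed=125.5 kt

Leg 1: desired track 217.7°; wind correction +8.8° → command heading 226.5°, groundspeed 148.8 kt
Leg 2: desired track 87.4°; wind correction -7.7° → command heading 79.7°, groundspeed 154.5 kt
Leg 3: desired track 80.5°; wind correction -8.3° → command heading 72.2°, groundspeed 151.9 kt
Leg 4: desired track 144.3°; wind correction -0.1° → command heading 144.2°, groundspeed 166.5 kt
Leg 5: desired track 5.9°; wind correction -6.0° → command heading 359.9°, groundspeed 125.5 kt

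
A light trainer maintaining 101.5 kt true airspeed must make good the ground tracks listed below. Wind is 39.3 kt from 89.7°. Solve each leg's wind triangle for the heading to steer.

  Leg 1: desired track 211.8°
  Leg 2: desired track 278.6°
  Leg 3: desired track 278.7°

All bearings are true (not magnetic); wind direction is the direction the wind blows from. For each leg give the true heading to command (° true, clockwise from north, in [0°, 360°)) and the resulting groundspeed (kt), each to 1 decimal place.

Leg 1: heading=192.7°, groundspeed=116.8 kt
Leg 2: heading=282.0°, groundspeed=140.1 kt
Leg 3: heading=282.2°, groundspeed=140.1 kt

Leg 1: desired track 211.8°; wind correction -19.1° → command heading 192.7°, groundspeed 116.8 kt
Leg 2: desired track 278.6°; wind correction +3.4° → command heading 282.0°, groundspeed 140.1 kt
Leg 3: desired track 278.7°; wind correction +3.5° → command heading 282.2°, groundspeed 140.1 kt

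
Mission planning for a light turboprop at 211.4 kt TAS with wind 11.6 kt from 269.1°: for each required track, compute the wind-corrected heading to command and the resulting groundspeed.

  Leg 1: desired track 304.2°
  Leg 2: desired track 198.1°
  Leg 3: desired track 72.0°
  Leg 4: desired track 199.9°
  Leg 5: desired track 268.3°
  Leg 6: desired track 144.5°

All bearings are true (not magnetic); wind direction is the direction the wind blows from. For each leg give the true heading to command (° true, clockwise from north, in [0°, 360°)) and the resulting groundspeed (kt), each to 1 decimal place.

Leg 1: heading=302.4°, groundspeed=201.8 kt
Leg 2: heading=201.1°, groundspeed=207.3 kt
Leg 3: heading=71.1°, groundspeed=222.5 kt
Leg 4: heading=202.8°, groundspeed=207.0 kt
Leg 5: heading=268.3°, groundspeed=199.8 kt
Leg 6: heading=147.1°, groundspeed=217.8 kt

Leg 1: desired track 304.2°; wind correction -1.8° → command heading 302.4°, groundspeed 201.8 kt
Leg 2: desired track 198.1°; wind correction +3.0° → command heading 201.1°, groundspeed 207.3 kt
Leg 3: desired track 72.0°; wind correction -0.9° → command heading 71.1°, groundspeed 222.5 kt
Leg 4: desired track 199.9°; wind correction +2.9° → command heading 202.8°, groundspeed 207.0 kt
Leg 5: desired track 268.3°; wind correction +0.0° → command heading 268.3°, groundspeed 199.8 kt
Leg 6: desired track 144.5°; wind correction +2.6° → command heading 147.1°, groundspeed 217.8 kt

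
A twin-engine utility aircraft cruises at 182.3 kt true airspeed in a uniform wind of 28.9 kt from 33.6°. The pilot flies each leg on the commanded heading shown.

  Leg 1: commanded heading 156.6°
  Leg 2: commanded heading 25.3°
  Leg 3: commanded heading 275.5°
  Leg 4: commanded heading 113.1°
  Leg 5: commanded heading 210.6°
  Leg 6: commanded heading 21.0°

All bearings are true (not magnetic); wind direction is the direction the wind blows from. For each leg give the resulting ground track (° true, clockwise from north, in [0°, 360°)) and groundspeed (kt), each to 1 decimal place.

Leg 1: heading 156.6°; drift +7.0° → track 163.6°, groundspeed 199.5 kt
Leg 2: heading 25.3°; drift -1.6° → track 23.7°, groundspeed 153.8 kt
Leg 3: heading 275.5°; drift -7.4° → track 268.1°, groundspeed 197.6 kt
Leg 4: heading 113.1°; drift +9.1° → track 122.2°, groundspeed 179.3 kt
Leg 5: heading 210.6°; drift +0.4° → track 211.0°, groundspeed 211.2 kt
Leg 6: heading 21.0°; drift -2.3° → track 18.7°, groundspeed 154.2 kt

Leg 1: track=163.6°, groundspeed=199.5 kt
Leg 2: track=23.7°, groundspeed=153.8 kt
Leg 3: track=268.1°, groundspeed=197.6 kt
Leg 4: track=122.2°, groundspeed=179.3 kt
Leg 5: track=211.0°, groundspeed=211.2 kt
Leg 6: track=18.7°, groundspeed=154.2 kt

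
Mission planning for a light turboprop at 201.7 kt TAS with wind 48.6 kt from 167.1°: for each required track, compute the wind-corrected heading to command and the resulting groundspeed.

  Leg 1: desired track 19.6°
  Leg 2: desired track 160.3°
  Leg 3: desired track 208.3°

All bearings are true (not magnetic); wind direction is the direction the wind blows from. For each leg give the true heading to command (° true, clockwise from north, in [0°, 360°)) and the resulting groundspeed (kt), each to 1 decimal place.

Leg 1: desired track 19.6°; wind correction +7.4° → command heading 27.0°, groundspeed 241.0 kt
Leg 2: desired track 160.3°; wind correction +1.6° → command heading 161.9°, groundspeed 153.4 kt
Leg 3: desired track 208.3°; wind correction -9.1° → command heading 199.2°, groundspeed 162.6 kt

Leg 1: heading=27.0°, groundspeed=241.0 kt
Leg 2: heading=161.9°, groundspeed=153.4 kt
Leg 3: heading=199.2°, groundspeed=162.6 kt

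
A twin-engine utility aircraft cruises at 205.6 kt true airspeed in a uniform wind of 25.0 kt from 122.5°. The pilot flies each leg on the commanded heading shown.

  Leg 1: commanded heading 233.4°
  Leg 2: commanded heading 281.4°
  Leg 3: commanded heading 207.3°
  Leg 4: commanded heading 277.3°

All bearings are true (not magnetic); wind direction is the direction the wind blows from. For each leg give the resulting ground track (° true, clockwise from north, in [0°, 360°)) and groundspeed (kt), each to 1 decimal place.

Leg 1: heading 233.4°; drift +6.2° → track 239.6°, groundspeed 215.8 kt
Leg 2: heading 281.4°; drift +2.3° → track 283.7°, groundspeed 229.1 kt
Leg 3: heading 207.3°; drift +7.0° → track 214.3°, groundspeed 204.9 kt
Leg 4: heading 277.3°; drift +2.7° → track 280.0°, groundspeed 228.5 kt

Leg 1: track=239.6°, groundspeed=215.8 kt
Leg 2: track=283.7°, groundspeed=229.1 kt
Leg 3: track=214.3°, groundspeed=204.9 kt
Leg 4: track=280.0°, groundspeed=228.5 kt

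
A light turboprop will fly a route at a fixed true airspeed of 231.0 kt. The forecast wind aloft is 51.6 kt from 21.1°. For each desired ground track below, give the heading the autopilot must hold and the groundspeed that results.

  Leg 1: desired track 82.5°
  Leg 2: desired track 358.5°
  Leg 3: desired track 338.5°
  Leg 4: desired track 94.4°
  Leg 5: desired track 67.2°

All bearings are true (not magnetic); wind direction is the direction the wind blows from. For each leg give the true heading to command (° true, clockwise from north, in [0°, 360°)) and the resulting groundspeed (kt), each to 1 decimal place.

Leg 1: desired track 82.5°; wind correction -11.3° → command heading 71.2°, groundspeed 201.8 kt
Leg 2: desired track 358.5°; wind correction +4.9° → command heading 3.4°, groundspeed 182.5 kt
Leg 3: desired track 338.5°; wind correction +8.7° → command heading 347.2°, groundspeed 190.4 kt
Leg 4: desired track 94.4°; wind correction -12.4° → command heading 82.0°, groundspeed 210.8 kt
Leg 5: desired track 67.2°; wind correction -9.3° → command heading 57.9°, groundspeed 192.2 kt

Leg 1: heading=71.2°, groundspeed=201.8 kt
Leg 2: heading=3.4°, groundspeed=182.5 kt
Leg 3: heading=347.2°, groundspeed=190.4 kt
Leg 4: heading=82.0°, groundspeed=210.8 kt
Leg 5: heading=57.9°, groundspeed=192.2 kt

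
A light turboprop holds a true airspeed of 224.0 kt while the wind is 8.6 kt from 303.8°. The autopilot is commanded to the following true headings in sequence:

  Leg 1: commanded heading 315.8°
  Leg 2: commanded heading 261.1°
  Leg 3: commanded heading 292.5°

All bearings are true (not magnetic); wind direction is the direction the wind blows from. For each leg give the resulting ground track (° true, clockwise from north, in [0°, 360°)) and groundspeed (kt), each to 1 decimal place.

Leg 1: heading 315.8°; drift +0.5° → track 316.3°, groundspeed 215.6 kt
Leg 2: heading 261.1°; drift -1.5° → track 259.6°, groundspeed 217.8 kt
Leg 3: heading 292.5°; drift -0.4° → track 292.1°, groundspeed 215.6 kt

Leg 1: track=316.3°, groundspeed=215.6 kt
Leg 2: track=259.6°, groundspeed=217.8 kt
Leg 3: track=292.1°, groundspeed=215.6 kt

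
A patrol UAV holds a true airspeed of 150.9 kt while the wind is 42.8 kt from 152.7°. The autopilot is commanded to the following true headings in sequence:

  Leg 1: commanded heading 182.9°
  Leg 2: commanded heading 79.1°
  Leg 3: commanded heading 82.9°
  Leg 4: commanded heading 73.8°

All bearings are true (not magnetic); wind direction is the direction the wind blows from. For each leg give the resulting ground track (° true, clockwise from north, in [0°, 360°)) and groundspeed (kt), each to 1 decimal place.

Leg 1: heading 182.9°; drift +10.7° → track 193.6°, groundspeed 115.9 kt
Leg 2: heading 79.1°; drift -16.5° → track 62.6°, groundspeed 144.8 kt
Leg 3: heading 82.9°; drift -16.4° → track 66.5°, groundspeed 141.9 kt
Leg 4: heading 73.8°; drift -16.4° → track 57.4°, groundspeed 148.7 kt

Leg 1: track=193.6°, groundspeed=115.9 kt
Leg 2: track=62.6°, groundspeed=144.8 kt
Leg 3: track=66.5°, groundspeed=141.9 kt
Leg 4: track=57.4°, groundspeed=148.7 kt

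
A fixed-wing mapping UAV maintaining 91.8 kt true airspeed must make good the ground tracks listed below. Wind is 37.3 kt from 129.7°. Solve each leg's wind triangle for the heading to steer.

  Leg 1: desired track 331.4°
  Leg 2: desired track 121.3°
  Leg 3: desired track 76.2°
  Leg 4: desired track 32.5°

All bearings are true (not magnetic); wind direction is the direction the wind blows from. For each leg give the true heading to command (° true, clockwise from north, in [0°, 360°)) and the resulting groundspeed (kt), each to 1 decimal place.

Leg 1: heading=340.0°, groundspeed=125.4 kt
Leg 2: heading=124.7°, groundspeed=54.7 kt
Leg 3: heading=95.3°, groundspeed=64.6 kt
Leg 4: heading=56.3°, groundspeed=88.7 kt

Leg 1: desired track 331.4°; wind correction +8.6° → command heading 340.0°, groundspeed 125.4 kt
Leg 2: desired track 121.3°; wind correction +3.4° → command heading 124.7°, groundspeed 54.7 kt
Leg 3: desired track 76.2°; wind correction +19.1° → command heading 95.3°, groundspeed 64.6 kt
Leg 4: desired track 32.5°; wind correction +23.8° → command heading 56.3°, groundspeed 88.7 kt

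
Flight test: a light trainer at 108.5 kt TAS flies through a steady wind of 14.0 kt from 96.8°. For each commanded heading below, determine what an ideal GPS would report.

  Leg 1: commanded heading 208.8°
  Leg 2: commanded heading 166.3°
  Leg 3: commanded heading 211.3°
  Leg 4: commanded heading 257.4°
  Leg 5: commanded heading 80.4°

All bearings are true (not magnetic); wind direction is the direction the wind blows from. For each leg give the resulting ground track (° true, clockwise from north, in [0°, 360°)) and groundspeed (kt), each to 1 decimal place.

Leg 1: heading 208.8°; drift +6.5° → track 215.3°, groundspeed 114.5 kt
Leg 2: heading 166.3°; drift +7.2° → track 173.5°, groundspeed 104.4 kt
Leg 3: heading 211.3°; drift +6.4° → track 217.7°, groundspeed 115.0 kt
Leg 4: heading 257.4°; drift +2.2° → track 259.6°, groundspeed 121.8 kt
Leg 5: heading 80.4°; drift -2.4° → track 78.0°, groundspeed 95.2 kt

Leg 1: track=215.3°, groundspeed=114.5 kt
Leg 2: track=173.5°, groundspeed=104.4 kt
Leg 3: track=217.7°, groundspeed=115.0 kt
Leg 4: track=259.6°, groundspeed=121.8 kt
Leg 5: track=78.0°, groundspeed=95.2 kt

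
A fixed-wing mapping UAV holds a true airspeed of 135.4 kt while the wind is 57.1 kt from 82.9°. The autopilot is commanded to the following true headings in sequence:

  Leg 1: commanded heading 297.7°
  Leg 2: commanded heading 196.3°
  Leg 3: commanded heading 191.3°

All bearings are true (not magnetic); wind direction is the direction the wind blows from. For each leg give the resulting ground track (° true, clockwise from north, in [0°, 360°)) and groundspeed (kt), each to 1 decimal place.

Leg 1: heading 297.7°; drift -10.1° → track 287.6°, groundspeed 185.2 kt
Leg 2: heading 196.3°; drift +18.3° → track 214.6°, groundspeed 166.5 kt
Leg 3: heading 191.3°; drift +19.5° → track 210.8°, groundspeed 162.7 kt

Leg 1: track=287.6°, groundspeed=185.2 kt
Leg 2: track=214.6°, groundspeed=166.5 kt
Leg 3: track=210.8°, groundspeed=162.7 kt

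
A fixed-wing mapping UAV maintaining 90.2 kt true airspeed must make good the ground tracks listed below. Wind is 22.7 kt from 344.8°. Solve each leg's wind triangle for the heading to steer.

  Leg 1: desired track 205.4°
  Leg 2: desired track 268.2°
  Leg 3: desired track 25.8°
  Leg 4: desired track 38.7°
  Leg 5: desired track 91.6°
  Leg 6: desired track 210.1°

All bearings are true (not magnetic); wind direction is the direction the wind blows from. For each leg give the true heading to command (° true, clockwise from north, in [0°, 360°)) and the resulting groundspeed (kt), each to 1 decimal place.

Leg 1: desired track 205.4°; wind correction +9.4° → command heading 214.8°, groundspeed 106.2 kt
Leg 2: desired track 268.2°; wind correction +14.2° → command heading 282.4°, groundspeed 82.2 kt
Leg 3: desired track 25.8°; wind correction -9.5° → command heading 16.3°, groundspeed 71.8 kt
Leg 4: desired track 38.7°; wind correction -11.7° → command heading 27.0°, groundspeed 74.9 kt
Leg 5: desired track 91.6°; wind correction -13.9° → command heading 77.7°, groundspeed 94.1 kt
Leg 6: desired track 210.1°; wind correction +10.3° → command heading 220.4°, groundspeed 104.7 kt

Leg 1: heading=214.8°, groundspeed=106.2 kt
Leg 2: heading=282.4°, groundspeed=82.2 kt
Leg 3: heading=16.3°, groundspeed=71.8 kt
Leg 4: heading=27.0°, groundspeed=74.9 kt
Leg 5: heading=77.7°, groundspeed=94.1 kt
Leg 6: heading=220.4°, groundspeed=104.7 kt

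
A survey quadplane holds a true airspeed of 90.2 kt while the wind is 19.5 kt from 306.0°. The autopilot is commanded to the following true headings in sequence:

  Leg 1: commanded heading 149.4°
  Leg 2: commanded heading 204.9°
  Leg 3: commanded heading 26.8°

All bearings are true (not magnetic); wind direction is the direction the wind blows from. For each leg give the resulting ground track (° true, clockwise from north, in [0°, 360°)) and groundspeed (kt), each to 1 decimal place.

Leg 1: track=145.3°, groundspeed=108.4 kt
Leg 2: track=193.4°, groundspeed=95.9 kt
Leg 3: track=39.3°, groundspeed=89.2 kt

Leg 1: heading 149.4°; drift -4.1° → track 145.3°, groundspeed 108.4 kt
Leg 2: heading 204.9°; drift -11.5° → track 193.4°, groundspeed 95.9 kt
Leg 3: heading 26.8°; drift +12.5° → track 39.3°, groundspeed 89.2 kt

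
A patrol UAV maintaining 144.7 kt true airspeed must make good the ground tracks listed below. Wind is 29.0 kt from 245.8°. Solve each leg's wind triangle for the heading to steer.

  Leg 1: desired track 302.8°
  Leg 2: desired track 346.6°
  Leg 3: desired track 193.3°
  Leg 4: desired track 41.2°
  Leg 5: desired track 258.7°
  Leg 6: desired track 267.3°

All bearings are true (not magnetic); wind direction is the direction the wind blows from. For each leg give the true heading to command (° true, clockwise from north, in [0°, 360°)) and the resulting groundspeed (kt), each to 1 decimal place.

Leg 1: heading=293.1°, groundspeed=126.8 kt
Leg 2: heading=335.2°, groundspeed=147.3 kt
Leg 3: heading=202.4°, groundspeed=125.2 kt
Leg 4: heading=36.4°, groundspeed=170.6 kt
Leg 5: heading=256.1°, groundspeed=116.3 kt
Leg 6: heading=263.1°, groundspeed=117.3 kt

Leg 1: desired track 302.8°; wind correction -9.7° → command heading 293.1°, groundspeed 126.8 kt
Leg 2: desired track 346.6°; wind correction -11.4° → command heading 335.2°, groundspeed 147.3 kt
Leg 3: desired track 193.3°; wind correction +9.1° → command heading 202.4°, groundspeed 125.2 kt
Leg 4: desired track 41.2°; wind correction -4.8° → command heading 36.4°, groundspeed 170.6 kt
Leg 5: desired track 258.7°; wind correction -2.6° → command heading 256.1°, groundspeed 116.3 kt
Leg 6: desired track 267.3°; wind correction -4.2° → command heading 263.1°, groundspeed 117.3 kt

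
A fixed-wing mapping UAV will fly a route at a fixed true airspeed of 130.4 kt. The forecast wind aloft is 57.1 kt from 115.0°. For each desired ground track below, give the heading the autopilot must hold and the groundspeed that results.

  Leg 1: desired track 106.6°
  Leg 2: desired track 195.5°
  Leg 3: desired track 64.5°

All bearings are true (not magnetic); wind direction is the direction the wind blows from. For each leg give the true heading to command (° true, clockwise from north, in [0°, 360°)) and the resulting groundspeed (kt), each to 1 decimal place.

Leg 1: heading=110.3°, groundspeed=73.6 kt
Leg 2: heading=169.9°, groundspeed=108.2 kt
Leg 3: heading=84.2°, groundspeed=86.4 kt

Leg 1: desired track 106.6°; wind correction +3.7° → command heading 110.3°, groundspeed 73.6 kt
Leg 2: desired track 195.5°; wind correction -25.6° → command heading 169.9°, groundspeed 108.2 kt
Leg 3: desired track 64.5°; wind correction +19.7° → command heading 84.2°, groundspeed 86.4 kt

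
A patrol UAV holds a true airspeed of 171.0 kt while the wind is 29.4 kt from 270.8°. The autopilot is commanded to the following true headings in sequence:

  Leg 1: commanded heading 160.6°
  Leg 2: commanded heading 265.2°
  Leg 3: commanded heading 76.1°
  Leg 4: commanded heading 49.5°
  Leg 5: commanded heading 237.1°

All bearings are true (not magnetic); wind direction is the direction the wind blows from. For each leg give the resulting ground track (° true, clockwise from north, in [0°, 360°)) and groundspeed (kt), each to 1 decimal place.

Leg 1: track=151.9°, groundspeed=183.2 kt
Leg 2: track=264.0°, groundspeed=141.8 kt
Leg 3: track=78.2°, groundspeed=199.6 kt
Leg 4: track=55.2°, groundspeed=194.1 kt
Leg 5: track=230.7°, groundspeed=147.4 kt

Leg 1: heading 160.6°; drift -8.7° → track 151.9°, groundspeed 183.2 kt
Leg 2: heading 265.2°; drift -1.2° → track 264.0°, groundspeed 141.8 kt
Leg 3: heading 76.1°; drift +2.1° → track 78.2°, groundspeed 199.6 kt
Leg 4: heading 49.5°; drift +5.7° → track 55.2°, groundspeed 194.1 kt
Leg 5: heading 237.1°; drift -6.4° → track 230.7°, groundspeed 147.4 kt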